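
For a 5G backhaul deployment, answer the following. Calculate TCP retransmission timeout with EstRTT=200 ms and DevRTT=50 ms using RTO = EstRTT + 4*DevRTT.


Given: EstRTT = 200 ms, DevRTT = 50 ms
Timeout = EstRTT + 4 * DevRTT
4 * DevRTT = 4 * 50 = 200
Timeout = 200 + 200 = 400 ms

400


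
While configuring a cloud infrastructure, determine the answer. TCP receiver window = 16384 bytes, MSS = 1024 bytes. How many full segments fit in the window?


Given: RWND = 16384 bytes, MSS = 1024 bytes
Full segments = floor(RWND / MSS)
Full segments = floor(16384 / 1024)
Full segments = floor(16.0) = 16

16


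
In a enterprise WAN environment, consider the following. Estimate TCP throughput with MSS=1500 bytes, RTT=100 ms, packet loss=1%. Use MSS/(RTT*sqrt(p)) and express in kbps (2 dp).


Given: MSS = 1500 bytes, RTT = 100 ms, loss = 1%
RTT in seconds = 100 / 1000 = 0.1
Loss rate = 1% = 0.01
sqrt(loss) = sqrt(0.01) = 0.1
Throughput (bytes/s) = 1500 / (0.1 * 0.1) = 150000.0000
Throughput (kbps) = 150000.0000 * 8 / 1000 = 1200.000000 -> 1200.00 kbps (2 dp)

1200.00


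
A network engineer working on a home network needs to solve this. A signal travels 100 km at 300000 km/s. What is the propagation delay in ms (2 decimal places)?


Given: distance = 100 km, speed = 300000 km/s
Delay = distance / speed = 100 / 300000 seconds
Delay in ms = 100 * 1000 / 300000
Delay = 0.3333 ms
Rounded to 2 dp = 0.33 ms

0.33


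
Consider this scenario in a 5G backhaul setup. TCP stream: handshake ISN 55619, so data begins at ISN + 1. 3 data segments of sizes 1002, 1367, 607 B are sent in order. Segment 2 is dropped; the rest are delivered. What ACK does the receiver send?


SYN uses sequence number 55619; first data byte = ISN + 1 = 55620.
Segment 1: SEQ = 55620, len = 1002 B, covers [55620, 56621]
Segment 2: SEQ = 56622, len = 1367 B, covers [56622, 57988] [LOST]
Segment 3: SEQ = 57989, len = 607 B, covers [57989, 58595]
In-order data received: bytes [55620, 56621] (segments 1..1).
Segment 2 missing -> gap begins at byte 56622; later segments buffered out of order.
Cumulative ACK = next expected in-order byte = 55620 + 1002 = 56622

56622


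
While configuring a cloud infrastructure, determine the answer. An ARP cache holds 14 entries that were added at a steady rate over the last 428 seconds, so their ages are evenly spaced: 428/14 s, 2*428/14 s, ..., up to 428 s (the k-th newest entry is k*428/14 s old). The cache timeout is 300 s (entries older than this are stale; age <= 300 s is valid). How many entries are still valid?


Ages are k * 428/14 s for k = 1..14 (spacing = 30.5714 s).
Entry k is valid iff k * 428/14 <= 300 iff k <= 14 * 300 / 428 = 9.8131
n_valid = floor(9.8131) = 9
(n_stale = 14 - 9 = 5)

9


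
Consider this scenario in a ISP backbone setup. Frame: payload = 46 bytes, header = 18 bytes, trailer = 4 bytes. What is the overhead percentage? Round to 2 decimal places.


Given: payload = 46 B, header = 18 B, trailer = 4 B
Overhead bytes = header + trailer = 18 + 4 = 22
Total frame = payload + overhead = 46 + 22 = 68
Overhead % = 22 / 68 * 100 = 32.3529% -> 32.35% (2 dp)

32.35


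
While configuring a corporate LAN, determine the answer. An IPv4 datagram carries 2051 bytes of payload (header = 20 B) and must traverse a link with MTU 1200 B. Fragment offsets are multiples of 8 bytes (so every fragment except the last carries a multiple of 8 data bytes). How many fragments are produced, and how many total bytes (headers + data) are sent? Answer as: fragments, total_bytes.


Max data per non-final fragment = floor((MTU - header)/8)*8 = floor((1200 - 20)/8)*8 = floor(1180/8)*8 = 1176 B
Final fragment needs no 8-byte alignment: it can carry up to MTU - header = 1180 B
Non-final fragments needed = ceil((payload - 1180) / 1176) = ceil(871/1176) = ceil(0.7406) = 1
Number of fragments = 1 + 1 = 2
Fragment sizes (data): 1 * 1176 B + 875 B (last, 875 <= 1180 OK)
Total bytes sent = payload + n_frags * header = 2051 + 2*20 = 2051 + 40 = 2091 B

2, 2091


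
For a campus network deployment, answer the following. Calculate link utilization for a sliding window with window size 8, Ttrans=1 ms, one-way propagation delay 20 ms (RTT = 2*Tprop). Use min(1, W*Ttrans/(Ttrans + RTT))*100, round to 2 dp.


Given: W = 8, Ttrans = 1 ms, RTT = 40 ms (= 2 * Tprop, Tprop = 20 ms)
Cycle time = Ttrans + RTT = 1 + 40 = 41 ms (first packet sent until its ACK returns)
W * Ttrans = 8 * 1 = 8 ms of sending per cycle
W * Ttrans / (Ttrans + RTT) = 8 / 41 = 0.195122
U = min(1, 0.195122) = 0.195122
U% = 19.51%

19.51


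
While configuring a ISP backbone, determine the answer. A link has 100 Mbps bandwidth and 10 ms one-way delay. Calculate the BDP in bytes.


Given: bandwidth = 100 Mbps, delay = 10 ms
BDP in bits = 100 * 10^6 * 10 / 1000
BDP in bits = 1000000
BDP in bytes = 1000000 / 8 = 125000

125000


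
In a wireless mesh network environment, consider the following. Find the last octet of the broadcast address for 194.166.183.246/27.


Given: IP = 194.166.183.246, prefix = /27
Host bits = 32 - 27 = 5
Network last octet = 246 AND mask = 224
Host part size = 2^5 - 1 = 31
Broadcast last octet = 224 OR 31 = 255

255


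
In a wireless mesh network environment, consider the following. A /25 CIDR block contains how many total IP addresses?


Given: CIDR prefix /25
Host bits = 32 - 25 = 7
Total addresses = 2^7 = 128

128


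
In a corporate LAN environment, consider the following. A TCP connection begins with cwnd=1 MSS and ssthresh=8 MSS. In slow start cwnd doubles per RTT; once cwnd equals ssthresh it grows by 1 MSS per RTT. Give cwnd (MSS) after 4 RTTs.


RTT 0: cwnd = 1 MSS (initial)
RTT 1: cwnd = 2 MSS (slow start, doubled)
RTT 2: cwnd = 4 MSS (slow start, doubled)
RTT 3: cwnd = 8 MSS (slow start, doubled)
RTT 4: cwnd = 9 MSS (congestion avoidance, +1)

9


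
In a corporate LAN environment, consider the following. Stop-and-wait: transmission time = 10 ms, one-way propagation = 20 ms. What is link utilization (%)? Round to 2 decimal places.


Given: Ttrans = 10 ms, Tprop = 20 ms
RTT = 2 * Tprop = 2 * 20 = 40 ms
U = Ttrans / (Ttrans + RTT)
U = 10 / (10 + 40)
U = 10 / 50 = 0.2
U% = 20.00%

20.00


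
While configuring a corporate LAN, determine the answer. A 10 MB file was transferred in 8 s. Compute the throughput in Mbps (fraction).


Given: file = 10 MB, time = 8 s
File in Mb = 10 * 8 = 80 Mb
Throughput = 80 / 8 Mbps
Throughput = 10 Mbps

10


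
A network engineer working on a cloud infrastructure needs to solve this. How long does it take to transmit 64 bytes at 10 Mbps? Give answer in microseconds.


Given: packet = 64 bytes, bandwidth = 10 Mbps
Packet in bits = 64 * 8 = 512 bits
Bandwidth = 10 * 10^6 = 10000000 bps
Time = 512 / 10000000 seconds
Time in us = 512 * 10^6 / 10000000 = 51.2

51.2


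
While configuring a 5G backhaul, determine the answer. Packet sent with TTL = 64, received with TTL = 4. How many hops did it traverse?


Given: initial TTL = 64, received TTL = 4
Hops = initial TTL - received TTL
Hops = 64 - 4 = 60

60


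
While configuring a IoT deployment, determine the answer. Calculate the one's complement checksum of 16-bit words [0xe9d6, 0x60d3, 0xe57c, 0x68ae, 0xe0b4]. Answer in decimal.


Given words: [0xe9d6, 0x60d3, 0xe57c, 0x68ae, 0xe0b4]
Step 1: Sum all words
Raw sum = 59862 + 24787 + 58748 + 26798 + 57524 = 227719
Step 2: Fold carry: (31111 + 3) = 31114
One's complement = ~31114 & 0xFFFF = 34421

34421


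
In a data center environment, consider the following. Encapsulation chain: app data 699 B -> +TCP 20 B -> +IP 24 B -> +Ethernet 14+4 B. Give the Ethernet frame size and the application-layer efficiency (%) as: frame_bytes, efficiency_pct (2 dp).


TCP segment = 699 + 20 = 719 B
IP packet = 719 + 24 = 743 B
Ethernet frame = 743 + 14 + 4 = 761 B
Efficiency = app / frame = 699 / 761 = 0.918528 = 91.8528% -> 91.85% (2 dp)

761, 91.85


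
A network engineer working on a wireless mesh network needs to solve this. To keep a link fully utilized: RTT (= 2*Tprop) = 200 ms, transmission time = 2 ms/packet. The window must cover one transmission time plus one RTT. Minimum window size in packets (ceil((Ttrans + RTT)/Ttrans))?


Given: Ttrans = 2 ms, RTT = 200 ms (= 2 * Tprop, Tprop = 100 ms)
Time until first ACK returns = Ttrans + RTT = 2 + 200 = 202 ms
Need W * Ttrans >= Ttrans + RTT  ->  W >= (Ttrans + RTT) / Ttrans
(Ttrans + RTT) / Ttrans = 202 / 2 = 101
W_min = ceil(101) = 101

101


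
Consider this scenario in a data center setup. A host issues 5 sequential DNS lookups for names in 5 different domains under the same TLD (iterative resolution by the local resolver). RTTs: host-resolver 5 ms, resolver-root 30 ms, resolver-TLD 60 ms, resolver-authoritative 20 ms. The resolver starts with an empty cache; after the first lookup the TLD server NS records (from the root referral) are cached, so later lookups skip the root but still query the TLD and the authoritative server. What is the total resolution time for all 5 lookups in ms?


Lookup 1 (cold cache): local + root + TLD + auth = 5 + 30 + 60 + 20 = 115 ms
Lookups 2..5 (TLD NS cached -> skip root; new domain -> still ask TLD and auth): local + TLD + auth = 5 + 60 + 20 = 85 ms each
Remaining 4 lookups: 4 * 85 = 340 ms
Total = 115 + 340 = 455 ms

455


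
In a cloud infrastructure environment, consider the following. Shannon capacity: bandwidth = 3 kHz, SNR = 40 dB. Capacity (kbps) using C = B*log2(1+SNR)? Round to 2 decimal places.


Given: B = 3 kHz, SNR = 40 dB
SNR linear = 10^(40/10) = 10000
1 + SNR = 10001
log2(10001) = 13.2878566418
C = 3 * 1000 * 13.2878566418 = 39863.5699 bps
C = 39.863570 kbps -> 39.86 kbps (2 dp)

39.86


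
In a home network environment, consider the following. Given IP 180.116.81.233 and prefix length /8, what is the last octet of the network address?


Given: IP = 180.116.81.233, prefix = /8
Subnet mask = 255.0.0.0
Last octet of IP: 233
Last octet of mask: 0
Network last octet = 233 AND 0 = 0

0


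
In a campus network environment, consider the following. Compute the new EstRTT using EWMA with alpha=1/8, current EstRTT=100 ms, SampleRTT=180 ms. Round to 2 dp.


Given: EstRTT = 100 ms, SampleRTT = 180 ms, alpha = 1/8
New EstRTT = (1 - alpha) * EstRTT + alpha * SampleRTT
(7/8) * 100 = 87.5
(1/8) * 180 = 22.5
New EstRTT = 87.5 + 22.5 = 110 ms -> 110.00 ms (2 dp)

110.00


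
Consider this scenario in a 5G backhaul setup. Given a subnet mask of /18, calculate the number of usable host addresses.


Given: subnet mask /18
Host bits = 32 - 18 = 14
Total addresses = 2^14 = 16384
Usable hosts = 16384 - 2 (network + broadcast) = 16382

16382


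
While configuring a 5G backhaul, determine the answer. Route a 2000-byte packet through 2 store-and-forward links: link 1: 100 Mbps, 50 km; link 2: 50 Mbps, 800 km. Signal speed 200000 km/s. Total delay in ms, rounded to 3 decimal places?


Packet = 2000 bytes = 16000 bits. Store-and-forward: sum (t_trans + t_prop) per link.
Link 1: t_trans = 16000/(100*10^6) s = 0.1600 ms; t_prop = 50/200000 s = 0.2500 ms; subtotal = 0.4100 ms
Link 2: t_trans = 16000/(50*10^6) s = 0.3200 ms; t_prop = 800/200000 s = 4.0000 ms; subtotal = 4.3200 ms
End-to-end = 0.4100 + 4.3200 = 4.7300 ms -> 4.730 ms (3 dp)

4.730


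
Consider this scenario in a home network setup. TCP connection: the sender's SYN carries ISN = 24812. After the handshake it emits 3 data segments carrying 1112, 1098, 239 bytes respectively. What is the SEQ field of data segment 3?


The SYN occupies sequence number ISN = 24812, so the first data byte is ISN + 1 = 24813.
SEQ of data segment i = (ISN + 1) + sum of payload sizes of segments 1..i-1.
Segment 1: SEQ = 24813, payload = 1112 bytes
Segment 2: SEQ = 25925, payload = 1098 bytes
Segment 3: SEQ = 27023, payload = 239 bytes
SEQ of segment 3 = 24813 + 1112 + 1098 = 27023

27023


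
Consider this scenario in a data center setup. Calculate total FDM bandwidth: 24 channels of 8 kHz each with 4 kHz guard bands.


Given: 24 channels, 8 kHz each, guard = 4 kHz
Channel bandwidth = 24 * 8 = 192 kHz
Guard bands = 23 gaps * 4 kHz = 92 kHz
Total = 192 + 92 = 284 kHz

284


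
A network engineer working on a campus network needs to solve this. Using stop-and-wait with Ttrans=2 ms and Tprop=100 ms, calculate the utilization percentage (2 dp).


Given: Ttrans = 2 ms, Tprop = 100 ms
RTT = 2 * Tprop = 2 * 100 = 200 ms
U = Ttrans / (Ttrans + RTT)
U = 2 / (2 + 200)
U = 2 / 202 = 0.009901
U% = 0.99%

0.99


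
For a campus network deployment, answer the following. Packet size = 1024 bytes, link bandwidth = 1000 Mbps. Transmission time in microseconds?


Given: packet = 1024 bytes, bandwidth = 1000 Mbps
Packet in bits = 1024 * 8 = 8192 bits
Bandwidth = 1000 * 10^6 = 1000000000 bps
Time = 8192 / 1000000000 seconds
Time in us = 8192 * 10^6 / 1000000000 = 8.192

8.192


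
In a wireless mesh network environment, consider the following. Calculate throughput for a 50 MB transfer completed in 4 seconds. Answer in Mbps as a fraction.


Given: file = 50 MB, time = 4 s
File in Mb = 50 * 8 = 400 Mb
Throughput = 400 / 4 Mbps
Throughput = 100 Mbps

100


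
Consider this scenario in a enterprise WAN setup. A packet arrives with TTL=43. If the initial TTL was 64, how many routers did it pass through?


Given: initial TTL = 64, received TTL = 43
Hops = initial TTL - received TTL
Hops = 64 - 43 = 21

21


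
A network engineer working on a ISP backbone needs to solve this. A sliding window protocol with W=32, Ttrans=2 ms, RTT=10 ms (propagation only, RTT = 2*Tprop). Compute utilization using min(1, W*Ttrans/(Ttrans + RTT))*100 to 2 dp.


Given: W = 32, Ttrans = 2 ms, RTT = 10 ms (= 2 * Tprop, Tprop = 5 ms)
Cycle time = Ttrans + RTT = 2 + 10 = 12 ms (first packet sent until its ACK returns)
W * Ttrans = 32 * 2 = 64 ms of sending per cycle
W * Ttrans / (Ttrans + RTT) = 64 / 12 = 5.333333
U = min(1, 5.333333) = 1.000000
U% = 100.00%

100.00


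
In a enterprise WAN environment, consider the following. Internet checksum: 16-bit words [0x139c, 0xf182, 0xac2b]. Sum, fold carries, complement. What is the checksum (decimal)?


Given words: [0x139c, 0xf182, 0xac2b]
Step 1: Sum all words
Raw sum = 5020 + 61826 + 44075 = 110921
Step 2: Fold carry: (45385 + 1) = 45386
One's complement = ~45386 & 0xFFFF = 20149

20149


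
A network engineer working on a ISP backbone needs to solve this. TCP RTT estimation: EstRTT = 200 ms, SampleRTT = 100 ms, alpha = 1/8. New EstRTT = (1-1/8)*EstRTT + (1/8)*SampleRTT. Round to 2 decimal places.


Given: EstRTT = 200 ms, SampleRTT = 100 ms, alpha = 1/8
New EstRTT = (1 - alpha) * EstRTT + alpha * SampleRTT
(7/8) * 200 = 175
(1/8) * 100 = 12.5
New EstRTT = 175 + 12.5 = 187.5 ms -> 187.50 ms (2 dp)

187.50


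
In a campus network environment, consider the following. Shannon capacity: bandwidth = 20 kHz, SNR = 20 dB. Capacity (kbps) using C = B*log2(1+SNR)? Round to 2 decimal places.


Given: B = 20 kHz, SNR = 20 dB
SNR linear = 10^(20/10) = 100
1 + SNR = 101
log2(101) = 6.6582114828
C = 20 * 1000 * 6.6582114828 = 133164.2297 bps
C = 133.164230 kbps -> 133.16 kbps (2 dp)

133.16


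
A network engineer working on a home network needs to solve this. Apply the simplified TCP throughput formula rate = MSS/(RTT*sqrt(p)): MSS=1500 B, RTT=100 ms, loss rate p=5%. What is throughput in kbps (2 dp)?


Given: MSS = 1500 bytes, RTT = 100 ms, loss = 5%
RTT in seconds = 100 / 1000 = 0.1
Loss rate = 5% = 0.05
sqrt(loss) = sqrt(0.05) = 0.223606797750
Throughput (bytes/s) = 1500 / (0.1 * 0.223606797750) = 67082.0393
Throughput (kbps) = 67082.0393 * 8 / 1000 = 536.656315 -> 536.66 kbps (2 dp)

536.66


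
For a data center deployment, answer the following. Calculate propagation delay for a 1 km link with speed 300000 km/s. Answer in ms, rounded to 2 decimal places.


Given: distance = 1 km, speed = 300000 km/s
Delay = distance / speed = 1 / 300000 seconds
Delay in ms = 1 * 1000 / 300000
Delay = 0.0033 ms
Rounded to 2 dp = 0.00 ms

0.00


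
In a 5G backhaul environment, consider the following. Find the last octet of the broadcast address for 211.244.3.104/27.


Given: IP = 211.244.3.104, prefix = /27
Host bits = 32 - 27 = 5
Network last octet = 104 AND mask = 96
Host part size = 2^5 - 1 = 31
Broadcast last octet = 96 OR 31 = 127

127


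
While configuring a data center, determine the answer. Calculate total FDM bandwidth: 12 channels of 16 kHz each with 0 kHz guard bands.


Given: 12 channels, 16 kHz each, guard = 0 kHz
Channel bandwidth = 12 * 16 = 192 kHz
Guard bands = 11 gaps * 0 kHz = 0 kHz
Total = 192 + 0 = 192 kHz

192


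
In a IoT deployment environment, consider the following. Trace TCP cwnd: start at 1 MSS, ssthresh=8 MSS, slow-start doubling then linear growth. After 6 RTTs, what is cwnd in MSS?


RTT 0: cwnd = 1 MSS (initial)
RTT 1: cwnd = 2 MSS (slow start, doubled)
RTT 2: cwnd = 4 MSS (slow start, doubled)
RTT 3: cwnd = 8 MSS (slow start, doubled)
RTT 4: cwnd = 9 MSS (congestion avoidance, +1)
RTT 5: cwnd = 10 MSS (congestion avoidance, +1)
RTT 6: cwnd = 11 MSS (congestion avoidance, +1)

11


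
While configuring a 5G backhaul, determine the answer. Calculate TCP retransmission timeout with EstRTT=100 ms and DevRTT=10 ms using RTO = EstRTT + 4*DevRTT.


Given: EstRTT = 100 ms, DevRTT = 10 ms
Timeout = EstRTT + 4 * DevRTT
4 * DevRTT = 4 * 10 = 40
Timeout = 100 + 40 = 140 ms

140


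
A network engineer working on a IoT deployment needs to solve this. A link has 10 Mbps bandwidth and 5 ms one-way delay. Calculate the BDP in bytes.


Given: bandwidth = 10 Mbps, delay = 5 ms
BDP in bits = 10 * 10^6 * 5 / 1000
BDP in bits = 50000
BDP in bytes = 50000 / 8 = 6250

6250


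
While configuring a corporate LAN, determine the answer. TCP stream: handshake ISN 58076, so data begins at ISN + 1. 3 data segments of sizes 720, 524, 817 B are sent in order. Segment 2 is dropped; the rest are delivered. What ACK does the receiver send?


SYN uses sequence number 58076; first data byte = ISN + 1 = 58077.
Segment 1: SEQ = 58077, len = 720 B, covers [58077, 58796]
Segment 2: SEQ = 58797, len = 524 B, covers [58797, 59320] [LOST]
Segment 3: SEQ = 59321, len = 817 B, covers [59321, 60137]
In-order data received: bytes [58077, 58796] (segments 1..1).
Segment 2 missing -> gap begins at byte 58797; later segments buffered out of order.
Cumulative ACK = next expected in-order byte = 58077 + 720 = 58797

58797


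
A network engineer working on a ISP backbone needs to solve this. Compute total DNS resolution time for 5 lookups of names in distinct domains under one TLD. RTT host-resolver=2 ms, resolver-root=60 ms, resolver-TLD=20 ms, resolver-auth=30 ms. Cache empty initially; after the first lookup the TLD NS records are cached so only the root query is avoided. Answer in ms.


Lookup 1 (cold cache): local + root + TLD + auth = 2 + 60 + 20 + 30 = 112 ms
Lookups 2..5 (TLD NS cached -> skip root; new domain -> still ask TLD and auth): local + TLD + auth = 2 + 20 + 30 = 52 ms each
Remaining 4 lookups: 4 * 52 = 208 ms
Total = 112 + 208 = 320 ms

320


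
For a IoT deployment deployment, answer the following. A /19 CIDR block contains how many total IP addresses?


Given: CIDR prefix /19
Host bits = 32 - 19 = 13
Total addresses = 2^13 = 8192

8192


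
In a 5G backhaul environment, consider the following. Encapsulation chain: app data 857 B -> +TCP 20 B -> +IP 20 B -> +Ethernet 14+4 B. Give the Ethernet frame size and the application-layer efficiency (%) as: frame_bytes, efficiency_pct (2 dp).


TCP segment = 857 + 20 = 877 B
IP packet = 877 + 20 = 897 B
Ethernet frame = 897 + 14 + 4 = 915 B
Efficiency = app / frame = 857 / 915 = 0.936612 = 93.6612% -> 93.66% (2 dp)

915, 93.66


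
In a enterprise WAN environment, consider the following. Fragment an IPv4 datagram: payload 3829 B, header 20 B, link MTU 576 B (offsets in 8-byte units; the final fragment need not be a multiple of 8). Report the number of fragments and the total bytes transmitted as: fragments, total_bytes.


Max data per non-final fragment = floor((MTU - header)/8)*8 = floor((576 - 20)/8)*8 = floor(556/8)*8 = 552 B
Final fragment needs no 8-byte alignment: it can carry up to MTU - header = 556 B
Non-final fragments needed = ceil((payload - 556) / 552) = ceil(3273/552) = ceil(5.9293) = 6
Number of fragments = 6 + 1 = 7
Fragment sizes (data): 6 * 552 B + 517 B (last, 517 <= 556 OK)
Total bytes sent = payload + n_frags * header = 3829 + 7*20 = 3829 + 140 = 3969 B

7, 3969


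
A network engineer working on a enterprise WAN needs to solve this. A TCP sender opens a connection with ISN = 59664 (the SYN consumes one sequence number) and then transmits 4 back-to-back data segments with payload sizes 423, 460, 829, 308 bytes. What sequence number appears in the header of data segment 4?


The SYN occupies sequence number ISN = 59664, so the first data byte is ISN + 1 = 59665.
SEQ of data segment i = (ISN + 1) + sum of payload sizes of segments 1..i-1.
Segment 1: SEQ = 59665, payload = 423 bytes
Segment 2: SEQ = 60088, payload = 460 bytes
Segment 3: SEQ = 60548, payload = 829 bytes
Segment 4: SEQ = 61377, payload = 308 bytes
SEQ of segment 4 = 59665 + 423 + 460 + 829 = 61377

61377


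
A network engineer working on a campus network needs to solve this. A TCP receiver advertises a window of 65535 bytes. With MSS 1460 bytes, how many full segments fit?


Given: RWND = 65535 bytes, MSS = 1460 bytes
Full segments = floor(RWND / MSS)
Full segments = floor(65535 / 1460)
Full segments = floor(44.887) = 44

44


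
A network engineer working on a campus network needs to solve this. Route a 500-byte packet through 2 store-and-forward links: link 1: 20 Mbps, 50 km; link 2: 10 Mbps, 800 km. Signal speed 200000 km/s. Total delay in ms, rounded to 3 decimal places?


Packet = 500 bytes = 4000 bits. Store-and-forward: sum (t_trans + t_prop) per link.
Link 1: t_trans = 4000/(20*10^6) s = 0.2000 ms; t_prop = 50/200000 s = 0.2500 ms; subtotal = 0.4500 ms
Link 2: t_trans = 4000/(10*10^6) s = 0.4000 ms; t_prop = 800/200000 s = 4.0000 ms; subtotal = 4.4000 ms
End-to-end = 0.4500 + 4.4000 = 4.8500 ms -> 4.850 ms (3 dp)

4.850


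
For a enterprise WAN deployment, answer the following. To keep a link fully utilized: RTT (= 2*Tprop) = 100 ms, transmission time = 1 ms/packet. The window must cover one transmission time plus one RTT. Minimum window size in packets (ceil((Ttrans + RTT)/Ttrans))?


Given: Ttrans = 1 ms, RTT = 100 ms (= 2 * Tprop, Tprop = 50 ms)
Time until first ACK returns = Ttrans + RTT = 1 + 100 = 101 ms
Need W * Ttrans >= Ttrans + RTT  ->  W >= (Ttrans + RTT) / Ttrans
(Ttrans + RTT) / Ttrans = 101 / 1 = 101
W_min = ceil(101) = 101

101


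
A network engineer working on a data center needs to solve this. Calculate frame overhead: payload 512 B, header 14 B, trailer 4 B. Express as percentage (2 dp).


Given: payload = 512 B, header = 14 B, trailer = 4 B
Overhead bytes = header + trailer = 14 + 4 = 18
Total frame = payload + overhead = 512 + 18 = 530
Overhead % = 18 / 530 * 100 = 3.3962% -> 3.40% (2 dp)

3.40


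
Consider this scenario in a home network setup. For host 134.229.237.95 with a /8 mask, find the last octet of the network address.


Given: IP = 134.229.237.95, prefix = /8
Subnet mask = 255.0.0.0
Last octet of IP: 95
Last octet of mask: 0
Network last octet = 95 AND 0 = 0

0


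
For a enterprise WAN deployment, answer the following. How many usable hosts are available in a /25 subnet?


Given: subnet mask /25
Host bits = 32 - 25 = 7
Total addresses = 2^7 = 128
Usable hosts = 128 - 2 (network + broadcast) = 126

126


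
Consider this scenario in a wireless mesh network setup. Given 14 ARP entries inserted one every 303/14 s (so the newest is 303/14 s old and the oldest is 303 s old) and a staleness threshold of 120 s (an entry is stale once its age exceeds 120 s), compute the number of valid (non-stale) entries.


Ages are k * 303/14 s for k = 1..14 (spacing = 21.6429 s).
Entry k is valid iff k * 303/14 <= 120 iff k <= 14 * 120 / 303 = 5.5446
n_valid = floor(5.5446) = 5
(n_stale = 14 - 5 = 9)

5


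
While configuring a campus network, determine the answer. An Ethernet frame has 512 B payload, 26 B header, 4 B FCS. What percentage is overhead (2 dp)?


Given: payload = 512 B, header = 26 B, trailer = 4 B
Overhead bytes = header + trailer = 26 + 4 = 30
Total frame = payload + overhead = 512 + 30 = 542
Overhead % = 30 / 542 * 100 = 5.5351% -> 5.54% (2 dp)

5.54


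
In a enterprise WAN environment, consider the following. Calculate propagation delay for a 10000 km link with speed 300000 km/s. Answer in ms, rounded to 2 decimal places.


Given: distance = 10000 km, speed = 300000 km/s
Delay = distance / speed = 10000 / 300000 seconds
Delay in ms = 10000 * 1000 / 300000
Delay = 33.3333 ms
Rounded to 2 dp = 33.33 ms

33.33


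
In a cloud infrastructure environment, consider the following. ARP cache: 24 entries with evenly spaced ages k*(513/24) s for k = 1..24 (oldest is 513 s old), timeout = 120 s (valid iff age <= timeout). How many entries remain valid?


Ages are k * 513/24 s for k = 1..24 (spacing = 21.3750 s).
Entry k is valid iff k * 513/24 <= 120 iff k <= 24 * 120 / 513 = 5.6140
n_valid = floor(5.6140) = 5
(n_stale = 24 - 5 = 19)

5


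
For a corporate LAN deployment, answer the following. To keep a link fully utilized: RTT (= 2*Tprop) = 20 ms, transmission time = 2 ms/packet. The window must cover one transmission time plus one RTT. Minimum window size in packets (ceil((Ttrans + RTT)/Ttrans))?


Given: Ttrans = 2 ms, RTT = 20 ms (= 2 * Tprop, Tprop = 10 ms)
Time until first ACK returns = Ttrans + RTT = 2 + 20 = 22 ms
Need W * Ttrans >= Ttrans + RTT  ->  W >= (Ttrans + RTT) / Ttrans
(Ttrans + RTT) / Ttrans = 22 / 2 = 11
W_min = ceil(11) = 11

11


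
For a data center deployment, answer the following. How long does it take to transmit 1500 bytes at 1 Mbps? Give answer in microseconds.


Given: packet = 1500 bytes, bandwidth = 1 Mbps
Packet in bits = 1500 * 8 = 12000 bits
Bandwidth = 1 * 10^6 = 1000000 bps
Time = 12000 / 1000000 seconds
Time in us = 12000 * 10^6 / 1000000 = 12000

12000


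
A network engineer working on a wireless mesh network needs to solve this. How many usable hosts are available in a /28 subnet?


Given: subnet mask /28
Host bits = 32 - 28 = 4
Total addresses = 2^4 = 16
Usable hosts = 16 - 2 (network + broadcast) = 14

14


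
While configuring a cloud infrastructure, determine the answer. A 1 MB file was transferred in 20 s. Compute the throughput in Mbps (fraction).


Given: file = 1 MB, time = 20 s
File in Mb = 1 * 8 = 8 Mb
Throughput = 8 / 20 Mbps
Throughput = 2/5 Mbps

2/5


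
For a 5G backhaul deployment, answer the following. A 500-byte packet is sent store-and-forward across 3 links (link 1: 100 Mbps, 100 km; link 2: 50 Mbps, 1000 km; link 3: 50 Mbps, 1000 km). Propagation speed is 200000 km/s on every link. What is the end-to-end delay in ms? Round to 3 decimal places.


Packet = 500 bytes = 4000 bits. Store-and-forward: sum (t_trans + t_prop) per link.
Link 1: t_trans = 4000/(100*10^6) s = 0.0400 ms; t_prop = 100/200000 s = 0.5000 ms; subtotal = 0.5400 ms
Link 2: t_trans = 4000/(50*10^6) s = 0.0800 ms; t_prop = 1000/200000 s = 5.0000 ms; subtotal = 5.0800 ms
Link 3: t_trans = 4000/(50*10^6) s = 0.0800 ms; t_prop = 1000/200000 s = 5.0000 ms; subtotal = 5.0800 ms
End-to-end = 0.5400 + 5.0800 + 5.0800 = 10.7000 ms -> 10.700 ms (3 dp)

10.700


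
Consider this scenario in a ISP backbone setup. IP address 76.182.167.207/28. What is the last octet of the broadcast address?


Given: IP = 76.182.167.207, prefix = /28
Host bits = 32 - 28 = 4
Network last octet = 207 AND mask = 192
Host part size = 2^4 - 1 = 15
Broadcast last octet = 192 OR 15 = 207

207


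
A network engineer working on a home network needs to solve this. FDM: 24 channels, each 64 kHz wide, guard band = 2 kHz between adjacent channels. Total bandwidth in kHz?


Given: 24 channels, 64 kHz each, guard = 2 kHz
Channel bandwidth = 24 * 64 = 1536 kHz
Guard bands = 23 gaps * 2 kHz = 46 kHz
Total = 1536 + 46 = 1582 kHz

1582


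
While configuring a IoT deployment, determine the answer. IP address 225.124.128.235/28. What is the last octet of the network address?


Given: IP = 225.124.128.235, prefix = /28
Subnet mask = 255.255.255.240
Last octet of IP: 235
Last octet of mask: 240
Network last octet = 235 AND 240 = 224

224


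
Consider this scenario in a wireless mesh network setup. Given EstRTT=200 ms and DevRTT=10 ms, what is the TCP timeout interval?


Given: EstRTT = 200 ms, DevRTT = 10 ms
Timeout = EstRTT + 4 * DevRTT
4 * DevRTT = 4 * 10 = 40
Timeout = 200 + 40 = 240 ms

240


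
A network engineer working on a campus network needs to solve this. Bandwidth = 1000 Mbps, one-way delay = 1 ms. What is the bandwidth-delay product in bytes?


Given: bandwidth = 1000 Mbps, delay = 1 ms
BDP in bits = 1000 * 10^6 * 1 / 1000
BDP in bits = 1000000
BDP in bytes = 1000000 / 8 = 125000

125000


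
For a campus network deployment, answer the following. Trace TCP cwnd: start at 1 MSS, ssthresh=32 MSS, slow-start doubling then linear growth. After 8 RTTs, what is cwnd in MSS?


RTT 0: cwnd = 1 MSS (initial)
RTT 1: cwnd = 2 MSS (slow start, doubled)
RTT 2: cwnd = 4 MSS (slow start, doubled)
RTT 3: cwnd = 8 MSS (slow start, doubled)
RTT 4: cwnd = 16 MSS (slow start, doubled)
RTT 5: cwnd = 32 MSS (slow start, doubled)
RTT 6: cwnd = 33 MSS (congestion avoidance, +1)
RTT 7: cwnd = 34 MSS (congestion avoidance, +1)
RTT 8: cwnd = 35 MSS (congestion avoidance, +1)

35


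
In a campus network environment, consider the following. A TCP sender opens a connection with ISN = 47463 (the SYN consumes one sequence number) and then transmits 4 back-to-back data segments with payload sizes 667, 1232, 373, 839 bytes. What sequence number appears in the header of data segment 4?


The SYN occupies sequence number ISN = 47463, so the first data byte is ISN + 1 = 47464.
SEQ of data segment i = (ISN + 1) + sum of payload sizes of segments 1..i-1.
Segment 1: SEQ = 47464, payload = 667 bytes
Segment 2: SEQ = 48131, payload = 1232 bytes
Segment 3: SEQ = 49363, payload = 373 bytes
Segment 4: SEQ = 49736, payload = 839 bytes
SEQ of segment 4 = 47464 + 667 + 1232 + 373 = 49736

49736


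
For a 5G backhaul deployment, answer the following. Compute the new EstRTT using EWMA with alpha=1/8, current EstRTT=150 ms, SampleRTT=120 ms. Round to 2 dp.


Given: EstRTT = 150 ms, SampleRTT = 120 ms, alpha = 1/8
New EstRTT = (1 - alpha) * EstRTT + alpha * SampleRTT
(7/8) * 150 = 131.25
(1/8) * 120 = 15
New EstRTT = 131.25 + 15 = 146.25 ms -> 146.25 ms (2 dp)

146.25


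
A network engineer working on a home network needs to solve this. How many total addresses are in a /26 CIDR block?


Given: CIDR prefix /26
Host bits = 32 - 26 = 6
Total addresses = 2^6 = 64

64


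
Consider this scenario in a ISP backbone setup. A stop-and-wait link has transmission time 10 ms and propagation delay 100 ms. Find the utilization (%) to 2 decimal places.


Given: Ttrans = 10 ms, Tprop = 100 ms
RTT = 2 * Tprop = 2 * 100 = 200 ms
U = Ttrans / (Ttrans + RTT)
U = 10 / (10 + 200)
U = 10 / 210 = 0.047619
U% = 4.76%

4.76


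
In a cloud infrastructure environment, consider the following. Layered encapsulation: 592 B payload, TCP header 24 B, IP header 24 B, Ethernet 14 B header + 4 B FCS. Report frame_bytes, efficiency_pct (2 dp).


TCP segment = 592 + 24 = 616 B
IP packet = 616 + 24 = 640 B
Ethernet frame = 640 + 14 + 4 = 658 B
Efficiency = app / frame = 592 / 658 = 0.899696 = 89.9696% -> 89.97% (2 dp)

658, 89.97


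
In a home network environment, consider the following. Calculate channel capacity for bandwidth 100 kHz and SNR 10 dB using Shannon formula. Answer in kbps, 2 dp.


Given: B = 100 kHz, SNR = 10 dB
SNR linear = 10^(10/10) = 10
1 + SNR = 11
log2(11) = 3.4594316186
C = 100 * 1000 * 3.4594316186 = 345943.1619 bps
C = 345.943162 kbps -> 345.94 kbps (2 dp)

345.94


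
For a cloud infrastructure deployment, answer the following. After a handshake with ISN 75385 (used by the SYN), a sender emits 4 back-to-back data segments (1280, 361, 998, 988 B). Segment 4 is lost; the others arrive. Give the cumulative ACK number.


SYN uses sequence number 75385; first data byte = ISN + 1 = 75386.
Segment 1: SEQ = 75386, len = 1280 B, covers [75386, 76665]
Segment 2: SEQ = 76666, len = 361 B, covers [76666, 77026]
Segment 3: SEQ = 77027, len = 998 B, covers [77027, 78024]
Segment 4: SEQ = 78025, len = 988 B, covers [78025, 79012] [LOST]
In-order data received: bytes [75386, 78024] (segments 1..3).
Segment 4 missing -> gap begins at byte 78025.
Cumulative ACK = next expected in-order byte = 75386 + 1280 + 361 + 998 = 78025

78025


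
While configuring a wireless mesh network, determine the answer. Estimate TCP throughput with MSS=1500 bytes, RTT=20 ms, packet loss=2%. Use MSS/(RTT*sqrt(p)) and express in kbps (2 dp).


Given: MSS = 1500 bytes, RTT = 20 ms, loss = 2%
RTT in seconds = 20 / 1000 = 0.02
Loss rate = 2% = 0.02
sqrt(loss) = sqrt(0.02) = 0.141421356237
Throughput (bytes/s) = 1500 / (0.02 * 0.141421356237) = 530330.0859
Throughput (kbps) = 530330.0859 * 8 / 1000 = 4242.640687 -> 4242.64 kbps (2 dp)

4242.64


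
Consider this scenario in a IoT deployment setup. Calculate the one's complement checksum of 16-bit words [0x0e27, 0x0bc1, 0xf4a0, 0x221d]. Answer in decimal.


Given words: [0x0e27, 0x0bc1, 0xf4a0, 0x221d]
Step 1: Sum all words
Raw sum = 3623 + 3009 + 62624 + 8733 = 77989
Step 2: Fold carry: (12453 + 1) = 12454
One's complement = ~12454 & 0xFFFF = 53081

53081


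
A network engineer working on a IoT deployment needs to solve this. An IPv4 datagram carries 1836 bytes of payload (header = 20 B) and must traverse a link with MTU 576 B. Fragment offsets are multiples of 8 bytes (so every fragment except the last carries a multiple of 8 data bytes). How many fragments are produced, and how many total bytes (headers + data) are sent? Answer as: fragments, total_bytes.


Max data per non-final fragment = floor((MTU - header)/8)*8 = floor((576 - 20)/8)*8 = floor(556/8)*8 = 552 B
Final fragment needs no 8-byte alignment: it can carry up to MTU - header = 556 B
Non-final fragments needed = ceil((payload - 556) / 552) = ceil(1280/552) = ceil(2.3188) = 3
Number of fragments = 3 + 1 = 4
Fragment sizes (data): 3 * 552 B + 180 B (last, 180 <= 556 OK)
Total bytes sent = payload + n_frags * header = 1836 + 4*20 = 1836 + 80 = 1916 B

4, 1916


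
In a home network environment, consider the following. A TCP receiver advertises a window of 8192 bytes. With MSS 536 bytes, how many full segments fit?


Given: RWND = 8192 bytes, MSS = 536 bytes
Full segments = floor(RWND / MSS)
Full segments = floor(8192 / 536)
Full segments = floor(15.2836) = 15

15


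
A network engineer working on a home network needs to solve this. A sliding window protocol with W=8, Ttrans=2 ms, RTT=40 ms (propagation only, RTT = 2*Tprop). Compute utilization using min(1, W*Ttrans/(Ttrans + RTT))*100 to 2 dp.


Given: W = 8, Ttrans = 2 ms, RTT = 40 ms (= 2 * Tprop, Tprop = 20 ms)
Cycle time = Ttrans + RTT = 2 + 40 = 42 ms (first packet sent until its ACK returns)
W * Ttrans = 8 * 2 = 16 ms of sending per cycle
W * Ttrans / (Ttrans + RTT) = 16 / 42 = 0.380952
U = min(1, 0.380952) = 0.380952
U% = 38.10%

38.10


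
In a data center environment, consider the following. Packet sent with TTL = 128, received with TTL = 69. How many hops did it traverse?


Given: initial TTL = 128, received TTL = 69
Hops = initial TTL - received TTL
Hops = 128 - 69 = 59

59


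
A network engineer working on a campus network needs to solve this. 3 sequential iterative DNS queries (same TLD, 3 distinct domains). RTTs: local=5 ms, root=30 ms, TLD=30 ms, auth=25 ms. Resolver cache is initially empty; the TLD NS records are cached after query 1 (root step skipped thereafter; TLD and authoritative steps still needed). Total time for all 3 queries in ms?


Lookup 1 (cold cache): local + root + TLD + auth = 5 + 30 + 30 + 25 = 90 ms
Lookups 2..3 (TLD NS cached -> skip root; new domain -> still ask TLD and auth): local + TLD + auth = 5 + 30 + 25 = 60 ms each
Remaining 2 lookups: 2 * 60 = 120 ms
Total = 90 + 120 = 210 ms

210


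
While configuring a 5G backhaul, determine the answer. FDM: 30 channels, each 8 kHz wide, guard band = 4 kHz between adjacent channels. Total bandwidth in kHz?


Given: 30 channels, 8 kHz each, guard = 4 kHz
Channel bandwidth = 30 * 8 = 240 kHz
Guard bands = 29 gaps * 4 kHz = 116 kHz
Total = 240 + 116 = 356 kHz

356


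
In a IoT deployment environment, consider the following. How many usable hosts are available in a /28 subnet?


Given: subnet mask /28
Host bits = 32 - 28 = 4
Total addresses = 2^4 = 16
Usable hosts = 16 - 2 (network + broadcast) = 14

14


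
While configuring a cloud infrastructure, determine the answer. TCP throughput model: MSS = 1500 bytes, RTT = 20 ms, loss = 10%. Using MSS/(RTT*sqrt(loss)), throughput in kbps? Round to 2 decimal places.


Given: MSS = 1500 bytes, RTT = 20 ms, loss = 10%
RTT in seconds = 20 / 1000 = 0.02
Loss rate = 10% = 0.1
sqrt(loss) = sqrt(0.1) = 0.316227766017
Throughput (bytes/s) = 1500 / (0.02 * 0.316227766017) = 237170.8245
Throughput (kbps) = 237170.8245 * 8 / 1000 = 1897.366596 -> 1897.37 kbps (2 dp)

1897.37


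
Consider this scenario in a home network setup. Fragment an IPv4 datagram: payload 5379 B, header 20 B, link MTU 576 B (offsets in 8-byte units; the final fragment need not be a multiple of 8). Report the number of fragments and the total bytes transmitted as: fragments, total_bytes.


Max data per non-final fragment = floor((MTU - header)/8)*8 = floor((576 - 20)/8)*8 = floor(556/8)*8 = 552 B
Final fragment needs no 8-byte alignment: it can carry up to MTU - header = 556 B
Non-final fragments needed = ceil((payload - 556) / 552) = ceil(4823/552) = ceil(8.7373) = 9
Number of fragments = 9 + 1 = 10
Fragment sizes (data): 9 * 552 B + 411 B (last, 411 <= 556 OK)
Total bytes sent = payload + n_frags * header = 5379 + 10*20 = 5379 + 200 = 5579 B

10, 5579


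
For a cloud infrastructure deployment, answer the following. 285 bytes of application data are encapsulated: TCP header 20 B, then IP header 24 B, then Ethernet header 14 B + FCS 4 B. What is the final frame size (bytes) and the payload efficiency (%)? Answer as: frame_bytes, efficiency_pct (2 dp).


TCP segment = 285 + 20 = 305 B
IP packet = 305 + 24 = 329 B
Ethernet frame = 329 + 14 + 4 = 347 B
Efficiency = app / frame = 285 / 347 = 0.821326 = 82.1326% -> 82.13% (2 dp)

347, 82.13


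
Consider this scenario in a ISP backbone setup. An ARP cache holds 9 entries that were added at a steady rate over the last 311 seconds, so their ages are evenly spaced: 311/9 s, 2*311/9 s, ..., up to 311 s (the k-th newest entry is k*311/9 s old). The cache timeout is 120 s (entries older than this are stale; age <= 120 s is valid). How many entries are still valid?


Ages are k * 311/9 s for k = 1..9 (spacing = 34.5556 s).
Entry k is valid iff k * 311/9 <= 120 iff k <= 9 * 120 / 311 = 3.4727
n_valid = floor(3.4727) = 3
(n_stale = 9 - 3 = 6)

3


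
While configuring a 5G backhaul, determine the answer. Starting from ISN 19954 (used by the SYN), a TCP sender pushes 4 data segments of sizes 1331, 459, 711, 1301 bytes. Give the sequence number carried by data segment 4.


The SYN occupies sequence number ISN = 19954, so the first data byte is ISN + 1 = 19955.
SEQ of data segment i = (ISN + 1) + sum of payload sizes of segments 1..i-1.
Segment 1: SEQ = 19955, payload = 1331 bytes
Segment 2: SEQ = 21286, payload = 459 bytes
Segment 3: SEQ = 21745, payload = 711 bytes
Segment 4: SEQ = 22456, payload = 1301 bytes
SEQ of segment 4 = 19955 + 1331 + 459 + 711 = 22456

22456


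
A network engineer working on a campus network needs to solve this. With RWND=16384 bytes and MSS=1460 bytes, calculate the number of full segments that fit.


Given: RWND = 16384 bytes, MSS = 1460 bytes
Full segments = floor(RWND / MSS)
Full segments = floor(16384 / 1460)
Full segments = floor(11.2219) = 11

11
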